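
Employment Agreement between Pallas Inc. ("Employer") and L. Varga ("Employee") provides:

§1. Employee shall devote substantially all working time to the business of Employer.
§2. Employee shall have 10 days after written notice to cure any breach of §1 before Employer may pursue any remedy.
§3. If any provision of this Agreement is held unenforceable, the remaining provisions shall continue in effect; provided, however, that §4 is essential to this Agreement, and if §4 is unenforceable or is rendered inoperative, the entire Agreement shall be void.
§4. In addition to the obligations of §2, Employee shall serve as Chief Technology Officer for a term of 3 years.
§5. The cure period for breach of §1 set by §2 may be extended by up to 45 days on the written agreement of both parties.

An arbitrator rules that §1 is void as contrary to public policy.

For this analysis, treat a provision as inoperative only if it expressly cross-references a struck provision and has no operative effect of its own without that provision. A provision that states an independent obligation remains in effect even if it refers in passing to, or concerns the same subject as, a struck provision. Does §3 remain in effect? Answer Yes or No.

§1 is struck. §2 has no operative effect of its own apart from §1 and is therefore inoperative. The whole of §5 is the extension of the cure period for breach of §1, defined by reference to §2, so §5 cannot stand once §2 is removed. §4 mentions §2 but its own obligation stands independently of §2, so §4 is not affected. §3 makes §4 an essential term, but §4 is unaffected, so the severability proviso in §3 preserves the remaining provisions. That leaves §3 and §4 in effect. §3 is among the surviving provisions, so the answer is yes.

Yes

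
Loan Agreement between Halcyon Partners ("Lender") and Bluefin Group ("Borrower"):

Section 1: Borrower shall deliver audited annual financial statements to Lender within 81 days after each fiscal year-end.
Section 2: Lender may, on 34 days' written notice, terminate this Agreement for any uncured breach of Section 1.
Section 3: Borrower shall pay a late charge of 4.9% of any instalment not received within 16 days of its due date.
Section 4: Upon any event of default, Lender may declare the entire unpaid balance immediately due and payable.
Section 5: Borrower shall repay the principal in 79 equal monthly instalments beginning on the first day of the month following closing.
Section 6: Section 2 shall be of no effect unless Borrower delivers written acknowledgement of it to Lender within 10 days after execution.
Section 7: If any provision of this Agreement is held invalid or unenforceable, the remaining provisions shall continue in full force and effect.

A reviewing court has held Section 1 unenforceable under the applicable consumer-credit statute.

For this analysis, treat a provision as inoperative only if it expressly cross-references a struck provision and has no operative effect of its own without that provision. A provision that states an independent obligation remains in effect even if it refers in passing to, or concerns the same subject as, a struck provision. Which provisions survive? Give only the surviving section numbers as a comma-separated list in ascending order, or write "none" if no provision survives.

Section 1 is struck. Section 2 operates only by reference to Section 1, so it falls with Section 1. Section 6 has no operative effect of its own apart from Section 2 and is therefore inoperative. Section 7 is a severability clause and preserves every provision that can still be given independent effect. That leaves Section 3, Section 4, Section 5, and Section 7 in effect.

3, 4, 5, 7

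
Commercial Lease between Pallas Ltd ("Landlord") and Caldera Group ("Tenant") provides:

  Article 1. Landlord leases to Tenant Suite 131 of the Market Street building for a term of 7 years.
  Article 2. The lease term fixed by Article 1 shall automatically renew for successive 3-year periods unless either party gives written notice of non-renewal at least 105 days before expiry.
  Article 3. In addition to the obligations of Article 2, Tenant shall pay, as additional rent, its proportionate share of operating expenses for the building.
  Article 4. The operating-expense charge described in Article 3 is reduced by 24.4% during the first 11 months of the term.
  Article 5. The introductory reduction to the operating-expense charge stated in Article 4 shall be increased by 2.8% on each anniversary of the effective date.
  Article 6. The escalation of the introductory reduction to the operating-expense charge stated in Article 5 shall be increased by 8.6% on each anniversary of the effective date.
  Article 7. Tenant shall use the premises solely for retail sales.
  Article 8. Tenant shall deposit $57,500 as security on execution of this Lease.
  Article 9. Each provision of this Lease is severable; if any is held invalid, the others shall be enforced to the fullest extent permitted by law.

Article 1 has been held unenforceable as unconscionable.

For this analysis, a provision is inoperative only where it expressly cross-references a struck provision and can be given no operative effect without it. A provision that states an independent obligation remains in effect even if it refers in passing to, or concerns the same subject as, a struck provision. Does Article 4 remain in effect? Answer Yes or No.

Yes

Article 1 is struck. Article 2 does nothing except set the renewal of the lease term by reference to Article 1; with Article 1 gone it has no independent effect and is inoperative. Although Article 3 refers to Article 2, its operative terms do not depend on Article 2, so it remains in effect. Article 9 is a severability clause and preserves every provision that can still be given independent effect. That leaves Article 3, Article 4, Article 5, Article 6, Article 7, Article 8, and Article 9 in effect. Article 4 is among the surviving provisions, so the answer is yes.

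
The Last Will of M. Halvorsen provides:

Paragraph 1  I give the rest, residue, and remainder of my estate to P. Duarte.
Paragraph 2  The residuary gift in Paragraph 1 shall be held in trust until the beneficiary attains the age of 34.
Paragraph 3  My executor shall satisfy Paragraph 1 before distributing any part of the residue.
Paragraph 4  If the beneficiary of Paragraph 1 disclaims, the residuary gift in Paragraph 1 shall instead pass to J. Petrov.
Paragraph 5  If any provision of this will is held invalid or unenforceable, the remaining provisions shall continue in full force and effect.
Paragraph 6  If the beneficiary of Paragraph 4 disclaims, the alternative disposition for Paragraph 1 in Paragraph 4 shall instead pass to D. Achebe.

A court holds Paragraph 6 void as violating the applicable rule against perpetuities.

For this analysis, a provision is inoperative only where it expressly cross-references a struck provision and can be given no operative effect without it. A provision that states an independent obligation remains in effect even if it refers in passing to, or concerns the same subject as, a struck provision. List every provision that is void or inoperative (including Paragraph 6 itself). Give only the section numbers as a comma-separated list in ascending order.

Paragraph 6 is struck. No other provision's operative terms depend on Paragraph 6. Under the severability clause in Paragraph 5, the remaining provisions continue in force. That leaves Paragraph 1, Paragraph 2, Paragraph 3, Paragraph 4, and Paragraph 5 in effect.

6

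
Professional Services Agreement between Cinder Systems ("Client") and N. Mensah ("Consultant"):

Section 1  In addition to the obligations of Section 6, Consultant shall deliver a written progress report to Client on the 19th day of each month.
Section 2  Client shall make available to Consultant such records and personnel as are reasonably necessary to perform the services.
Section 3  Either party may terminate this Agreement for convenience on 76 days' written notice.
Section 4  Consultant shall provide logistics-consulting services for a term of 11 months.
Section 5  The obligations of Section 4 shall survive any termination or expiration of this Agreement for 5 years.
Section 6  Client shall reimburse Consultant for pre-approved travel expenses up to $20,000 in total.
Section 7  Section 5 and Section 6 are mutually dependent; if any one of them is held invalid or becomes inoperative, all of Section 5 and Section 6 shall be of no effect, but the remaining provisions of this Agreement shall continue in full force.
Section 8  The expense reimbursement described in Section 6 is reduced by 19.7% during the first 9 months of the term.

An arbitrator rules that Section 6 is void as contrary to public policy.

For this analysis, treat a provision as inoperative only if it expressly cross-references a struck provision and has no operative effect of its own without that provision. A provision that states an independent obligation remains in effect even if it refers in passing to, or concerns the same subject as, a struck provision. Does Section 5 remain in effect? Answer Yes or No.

Section 6 is struck. Section 8 does nothing except set the introductory reduction to the expense reimbursement by reference to Section 6; with Section 6 gone it has no independent effect and is inoperative. Although Section 1 refers to Section 6, its operative terms do not depend on Section 6, so it remains in effect. Section 7 declares Section 5 and Section 6 mutually dependent; since one of them has fallen, all of them are of no effect. That brings down Section 5 as well. The remainder continues in force under Section 7. Section 1, Section 2, Section 3, Section 4, and Section 7 remain in effect. Section 5 is among the inoperative provisions, so the answer is no.

No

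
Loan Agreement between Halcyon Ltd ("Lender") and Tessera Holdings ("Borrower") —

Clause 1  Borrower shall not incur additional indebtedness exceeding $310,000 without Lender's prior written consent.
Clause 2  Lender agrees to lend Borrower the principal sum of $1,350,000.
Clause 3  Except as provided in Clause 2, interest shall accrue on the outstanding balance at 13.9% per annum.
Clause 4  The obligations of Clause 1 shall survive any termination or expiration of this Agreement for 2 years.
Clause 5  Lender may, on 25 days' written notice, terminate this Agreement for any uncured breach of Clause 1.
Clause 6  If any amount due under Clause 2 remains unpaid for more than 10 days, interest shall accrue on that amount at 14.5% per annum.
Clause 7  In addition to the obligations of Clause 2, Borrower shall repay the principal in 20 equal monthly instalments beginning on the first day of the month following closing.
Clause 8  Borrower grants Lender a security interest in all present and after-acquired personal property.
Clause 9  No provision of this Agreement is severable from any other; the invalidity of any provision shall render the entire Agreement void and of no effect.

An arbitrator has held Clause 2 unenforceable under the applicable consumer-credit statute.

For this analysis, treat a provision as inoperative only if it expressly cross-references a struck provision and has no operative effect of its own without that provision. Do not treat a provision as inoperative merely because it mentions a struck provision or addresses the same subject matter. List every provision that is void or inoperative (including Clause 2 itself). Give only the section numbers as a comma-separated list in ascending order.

1, 2, 3, 4, 5, 6, 7, 8, 9

Clause 2 is struck. Clause 6 has no operative effect of its own apart from Clause 2 and is therefore inoperative. Clause 9 provides that the Agreement is not severable, so the invalidity of any one provision voids the entire Agreement. No provision of the Agreement survives.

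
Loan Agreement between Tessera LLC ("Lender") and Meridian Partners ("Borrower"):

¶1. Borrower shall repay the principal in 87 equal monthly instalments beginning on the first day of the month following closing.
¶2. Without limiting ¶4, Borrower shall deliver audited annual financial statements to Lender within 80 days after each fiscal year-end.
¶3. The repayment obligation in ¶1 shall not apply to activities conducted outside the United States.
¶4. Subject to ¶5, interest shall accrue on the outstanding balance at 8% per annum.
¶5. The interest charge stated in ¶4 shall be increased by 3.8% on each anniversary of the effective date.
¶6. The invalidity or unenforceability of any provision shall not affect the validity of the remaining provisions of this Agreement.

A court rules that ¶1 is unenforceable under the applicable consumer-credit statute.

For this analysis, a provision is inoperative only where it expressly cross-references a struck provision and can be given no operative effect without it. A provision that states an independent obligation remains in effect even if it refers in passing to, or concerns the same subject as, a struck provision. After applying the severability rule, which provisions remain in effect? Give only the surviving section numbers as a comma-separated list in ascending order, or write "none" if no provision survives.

2, 4, 5, 6

¶1 is struck. ¶3 has no operative effect of its own apart from ¶1 and is therefore inoperative. Under the severability clause in ¶6, the remaining provisions continue in force. That leaves ¶2, ¶4, ¶5, and ¶6 in effect.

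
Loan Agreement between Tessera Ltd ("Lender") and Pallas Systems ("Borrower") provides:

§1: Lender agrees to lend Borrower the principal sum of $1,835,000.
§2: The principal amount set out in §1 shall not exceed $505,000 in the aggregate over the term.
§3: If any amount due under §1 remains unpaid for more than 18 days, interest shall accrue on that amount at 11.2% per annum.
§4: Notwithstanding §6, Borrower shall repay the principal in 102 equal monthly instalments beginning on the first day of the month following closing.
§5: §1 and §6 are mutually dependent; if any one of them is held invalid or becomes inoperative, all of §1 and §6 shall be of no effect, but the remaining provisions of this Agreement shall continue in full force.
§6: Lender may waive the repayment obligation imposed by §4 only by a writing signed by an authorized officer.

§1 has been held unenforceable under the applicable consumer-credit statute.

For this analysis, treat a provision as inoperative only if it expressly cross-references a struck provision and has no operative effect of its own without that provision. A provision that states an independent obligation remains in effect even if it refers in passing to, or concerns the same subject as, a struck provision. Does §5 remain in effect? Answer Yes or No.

§1 is struck. The whole of §2 is the aggregate cap on the principal amount, defined by reference to §1, so §2 cannot stand once §1 is removed. The whole of §3 is the default interest on the principal amount, defined by reference to §1, so §3 cannot stand once §1 is removed. §4 mentions §6 but its own obligation stands independently of §6, so §4 is not affected. §5 declares §1 and §6 mutually dependent; since one of them has fallen, all of them are of no effect. That brings down §6 as well. The remainder continues in force under §5. That leaves §4 and §5 in effect. §5 is among the surviving provisions, so the answer is yes.

Yes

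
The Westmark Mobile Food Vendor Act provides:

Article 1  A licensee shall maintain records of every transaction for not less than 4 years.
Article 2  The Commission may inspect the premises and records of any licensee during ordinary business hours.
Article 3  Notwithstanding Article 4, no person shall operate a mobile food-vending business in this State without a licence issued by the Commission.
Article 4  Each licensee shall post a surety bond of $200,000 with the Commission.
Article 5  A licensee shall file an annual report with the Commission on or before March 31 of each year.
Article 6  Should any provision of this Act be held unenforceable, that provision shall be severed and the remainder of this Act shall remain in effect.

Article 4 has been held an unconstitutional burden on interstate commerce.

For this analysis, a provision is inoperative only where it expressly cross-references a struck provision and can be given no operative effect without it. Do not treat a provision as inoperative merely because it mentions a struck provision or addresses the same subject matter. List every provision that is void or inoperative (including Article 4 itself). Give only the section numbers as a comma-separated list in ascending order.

Article 4 is struck. Article 3 mentions Article 4 but its own obligation stands independently of Article 4, so Article 3 is not affected. No other provision's operative terms depend on Article 4. Under the severability clause in Article 6, the remaining provisions continue in force. Article 1, Article 2, Article 3, Article 5, and Article 6 remain in effect.

4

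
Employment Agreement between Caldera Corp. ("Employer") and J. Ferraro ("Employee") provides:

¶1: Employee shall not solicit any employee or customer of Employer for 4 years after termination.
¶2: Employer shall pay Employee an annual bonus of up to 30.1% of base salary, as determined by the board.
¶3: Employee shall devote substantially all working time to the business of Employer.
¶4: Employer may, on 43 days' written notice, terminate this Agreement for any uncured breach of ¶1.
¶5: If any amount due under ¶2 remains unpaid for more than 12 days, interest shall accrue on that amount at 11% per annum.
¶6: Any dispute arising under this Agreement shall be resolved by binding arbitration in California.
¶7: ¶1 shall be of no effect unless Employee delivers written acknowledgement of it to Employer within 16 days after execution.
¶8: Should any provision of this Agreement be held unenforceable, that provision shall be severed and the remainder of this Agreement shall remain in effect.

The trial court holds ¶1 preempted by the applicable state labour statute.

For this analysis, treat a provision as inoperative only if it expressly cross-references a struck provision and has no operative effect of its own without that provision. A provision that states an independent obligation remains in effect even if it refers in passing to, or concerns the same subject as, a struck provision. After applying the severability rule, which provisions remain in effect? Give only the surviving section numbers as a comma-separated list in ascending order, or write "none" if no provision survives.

2, 3, 5, 6, 8

¶1 is struck. ¶4 merely fixes the termination right for breach of ¶1; with ¶1 gone it has nothing to operate on and falls away. The only function of ¶7 is the acknowledgement condition for ¶1, so it cannot stand once ¶1 is removed. Under the severability clause in ¶8, the remaining provisions continue in force. ¶2, ¶3, ¶5, ¶6, and ¶8 remain in effect.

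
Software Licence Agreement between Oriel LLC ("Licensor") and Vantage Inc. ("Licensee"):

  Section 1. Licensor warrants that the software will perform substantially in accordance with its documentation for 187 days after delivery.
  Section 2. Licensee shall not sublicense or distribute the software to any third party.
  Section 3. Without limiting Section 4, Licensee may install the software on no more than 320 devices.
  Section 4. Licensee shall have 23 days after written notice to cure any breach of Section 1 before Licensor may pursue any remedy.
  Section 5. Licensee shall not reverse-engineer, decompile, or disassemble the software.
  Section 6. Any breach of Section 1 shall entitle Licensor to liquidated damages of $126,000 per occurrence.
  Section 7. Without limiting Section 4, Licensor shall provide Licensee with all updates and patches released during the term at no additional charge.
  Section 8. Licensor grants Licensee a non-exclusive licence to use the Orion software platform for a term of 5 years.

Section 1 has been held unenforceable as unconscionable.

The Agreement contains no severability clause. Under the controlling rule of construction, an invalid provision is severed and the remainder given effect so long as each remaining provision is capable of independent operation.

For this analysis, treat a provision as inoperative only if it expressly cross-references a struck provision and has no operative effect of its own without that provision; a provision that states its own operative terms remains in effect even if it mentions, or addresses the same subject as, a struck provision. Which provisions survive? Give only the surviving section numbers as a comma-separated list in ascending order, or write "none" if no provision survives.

Section 1 is struck. Section 4 operates only by reference to Section 1, so it falls with Section 1. Section 6 has no operative effect of its own apart from Section 1 and is therefore inoperative. Section 7 mentions Section 4 but its own obligation stands independently of Section 4, so Section 7 is not affected. Although Section 3 refers to Section 4, its operative terms do not depend on Section 4, so it remains in effect. Under the stated default rule, only provisions that cannot operate independently fall away; the rest are enforced. That leaves Section 2, Section 3, Section 5, Section 7, and Section 8 in effect.

2, 3, 5, 7, 8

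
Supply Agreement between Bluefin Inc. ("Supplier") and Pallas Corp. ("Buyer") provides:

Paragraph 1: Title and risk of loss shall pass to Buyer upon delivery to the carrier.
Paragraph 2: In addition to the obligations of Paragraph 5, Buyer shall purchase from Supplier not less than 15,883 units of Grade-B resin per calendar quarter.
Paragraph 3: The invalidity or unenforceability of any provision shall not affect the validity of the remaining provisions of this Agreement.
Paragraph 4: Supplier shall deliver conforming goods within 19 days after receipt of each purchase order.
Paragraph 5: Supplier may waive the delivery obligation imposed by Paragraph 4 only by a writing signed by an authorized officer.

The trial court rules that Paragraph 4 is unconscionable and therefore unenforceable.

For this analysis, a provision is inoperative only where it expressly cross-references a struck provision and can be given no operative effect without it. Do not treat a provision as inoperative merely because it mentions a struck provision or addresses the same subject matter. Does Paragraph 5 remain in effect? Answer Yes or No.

No

Paragraph 4 is struck. Paragraph 5 has no operative effect of its own apart from Paragraph 4 and is therefore inoperative. Although Paragraph 2 refers to Paragraph 5, its operative terms do not depend on Paragraph 5, so it remains in effect. Paragraph 3 is a severability clause and preserves every provision that can still be given independent effect. The provisions still in force are Paragraph 1, Paragraph 2, and Paragraph 3. Paragraph 5 is among the inoperative provisions, so the answer is no.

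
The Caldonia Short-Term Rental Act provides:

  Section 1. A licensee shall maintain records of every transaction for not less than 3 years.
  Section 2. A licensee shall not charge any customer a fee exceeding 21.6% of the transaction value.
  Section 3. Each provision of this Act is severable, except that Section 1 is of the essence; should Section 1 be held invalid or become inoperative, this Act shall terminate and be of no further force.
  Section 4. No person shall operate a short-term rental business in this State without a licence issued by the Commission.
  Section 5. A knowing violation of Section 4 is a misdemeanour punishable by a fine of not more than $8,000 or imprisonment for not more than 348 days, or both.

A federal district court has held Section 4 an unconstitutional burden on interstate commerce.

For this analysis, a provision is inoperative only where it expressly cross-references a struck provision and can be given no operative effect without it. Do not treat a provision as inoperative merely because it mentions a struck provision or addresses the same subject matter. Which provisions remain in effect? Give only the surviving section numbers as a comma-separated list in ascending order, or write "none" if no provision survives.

1, 2, 3

Section 4 is struck. Section 5 operates only by reference to Section 4, so it falls with Section 4. Section 3 makes Section 1 an essential term, but Section 1 is unaffected, so the severability proviso in Section 3 preserves the remaining provisions. That leaves Section 1, Section 2, and Section 3 in effect.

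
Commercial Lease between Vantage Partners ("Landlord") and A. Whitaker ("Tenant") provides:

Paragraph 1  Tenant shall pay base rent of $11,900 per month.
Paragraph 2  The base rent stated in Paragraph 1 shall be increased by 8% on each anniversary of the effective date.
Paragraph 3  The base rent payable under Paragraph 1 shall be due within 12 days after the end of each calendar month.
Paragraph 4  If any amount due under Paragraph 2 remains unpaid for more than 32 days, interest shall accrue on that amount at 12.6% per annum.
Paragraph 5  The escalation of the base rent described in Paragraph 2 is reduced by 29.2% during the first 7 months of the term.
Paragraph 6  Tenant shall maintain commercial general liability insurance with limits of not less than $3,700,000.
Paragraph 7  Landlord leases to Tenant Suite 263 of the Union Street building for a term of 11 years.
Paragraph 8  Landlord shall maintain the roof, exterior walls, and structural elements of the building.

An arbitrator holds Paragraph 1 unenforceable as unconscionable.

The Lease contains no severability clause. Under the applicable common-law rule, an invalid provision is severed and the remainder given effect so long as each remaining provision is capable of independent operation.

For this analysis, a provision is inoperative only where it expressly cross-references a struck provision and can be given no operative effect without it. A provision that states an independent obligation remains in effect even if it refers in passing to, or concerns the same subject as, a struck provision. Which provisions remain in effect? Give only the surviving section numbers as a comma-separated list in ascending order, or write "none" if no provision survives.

6, 7, 8

Paragraph 1 is struck. The whole of Paragraph 2 is the escalation of the base rent, defined by reference to Paragraph 1, so Paragraph 2 cannot stand once Paragraph 1 is removed. Paragraph 3 does nothing except set the payment deadline for the base rent by reference to Paragraph 1; with Paragraph 1 gone it has no independent effect and is inoperative. Paragraph 4 does nothing except set the default interest on the escalation of the base rent by reference to Paragraph 2; with Paragraph 2 gone it has no independent effect and is inoperative. Paragraph 5 operates only by reference to Paragraph 2, so it falls with Paragraph 2. With no severability clause, the stated default rule severs what cannot stand and enforces each remaining provision that can operate on its own. Paragraph 6, Paragraph 7, and Paragraph 8 remain in effect.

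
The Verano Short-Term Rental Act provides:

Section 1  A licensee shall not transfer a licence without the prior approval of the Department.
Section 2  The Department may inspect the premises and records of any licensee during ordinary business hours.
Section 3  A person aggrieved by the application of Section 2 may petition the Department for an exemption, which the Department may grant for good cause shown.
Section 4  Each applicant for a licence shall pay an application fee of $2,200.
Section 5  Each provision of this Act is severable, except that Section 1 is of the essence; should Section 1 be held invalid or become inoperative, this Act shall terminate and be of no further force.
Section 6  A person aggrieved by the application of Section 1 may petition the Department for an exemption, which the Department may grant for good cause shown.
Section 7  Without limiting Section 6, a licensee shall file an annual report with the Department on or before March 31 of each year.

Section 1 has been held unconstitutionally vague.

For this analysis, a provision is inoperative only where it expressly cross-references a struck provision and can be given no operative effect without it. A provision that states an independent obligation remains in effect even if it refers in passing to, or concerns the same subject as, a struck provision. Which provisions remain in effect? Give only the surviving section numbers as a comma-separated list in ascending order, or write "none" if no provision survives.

Section 1 is struck. Section 6 has no operative effect of its own apart from Section 1 and is therefore inoperative. Section 5 makes Section 1 an essential term, and Section 1 is the provision held invalid; under Section 5, the entire Act is therefore void. No provision of the Act survives.

none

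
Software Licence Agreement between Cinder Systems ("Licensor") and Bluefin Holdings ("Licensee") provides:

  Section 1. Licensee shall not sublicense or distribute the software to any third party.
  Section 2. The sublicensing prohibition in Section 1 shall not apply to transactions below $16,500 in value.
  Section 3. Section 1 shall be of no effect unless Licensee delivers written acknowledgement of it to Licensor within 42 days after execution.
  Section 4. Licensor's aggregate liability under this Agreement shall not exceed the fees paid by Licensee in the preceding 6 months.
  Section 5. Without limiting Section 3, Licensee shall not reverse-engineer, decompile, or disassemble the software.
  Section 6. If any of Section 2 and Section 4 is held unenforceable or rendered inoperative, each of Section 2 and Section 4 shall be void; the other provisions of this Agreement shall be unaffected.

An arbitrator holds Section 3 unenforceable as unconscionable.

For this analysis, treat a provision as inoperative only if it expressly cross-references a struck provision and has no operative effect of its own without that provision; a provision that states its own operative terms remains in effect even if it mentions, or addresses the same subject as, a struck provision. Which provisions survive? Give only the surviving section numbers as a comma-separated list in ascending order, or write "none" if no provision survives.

Section 3 is struck. Although Section 5 refers to Section 3, its operative terms do not depend on Section 3, so it remains in effect. No other provision's operative terms depend on Section 3. Section 6 ties Section 2 and Section 4 together, but none of those is affected here; the remaining provisions continue in force under Section 6. Section 1, Section 2, Section 4, Section 5, and Section 6 remain in effect.

1, 2, 4, 5, 6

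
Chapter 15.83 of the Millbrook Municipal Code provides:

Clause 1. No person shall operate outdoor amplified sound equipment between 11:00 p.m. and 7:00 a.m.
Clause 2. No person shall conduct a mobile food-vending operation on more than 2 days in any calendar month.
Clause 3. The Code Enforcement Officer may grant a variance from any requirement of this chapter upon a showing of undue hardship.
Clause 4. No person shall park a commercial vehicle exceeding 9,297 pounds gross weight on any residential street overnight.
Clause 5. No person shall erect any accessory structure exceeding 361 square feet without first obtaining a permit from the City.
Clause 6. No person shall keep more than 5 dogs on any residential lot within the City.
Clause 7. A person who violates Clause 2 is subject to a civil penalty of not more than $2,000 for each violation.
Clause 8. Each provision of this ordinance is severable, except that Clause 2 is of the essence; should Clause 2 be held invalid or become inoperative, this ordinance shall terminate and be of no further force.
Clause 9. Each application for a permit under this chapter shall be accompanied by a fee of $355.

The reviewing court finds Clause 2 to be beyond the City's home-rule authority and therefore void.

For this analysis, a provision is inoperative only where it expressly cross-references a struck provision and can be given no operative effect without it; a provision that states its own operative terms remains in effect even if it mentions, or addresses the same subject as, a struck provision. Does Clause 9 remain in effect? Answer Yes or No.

Clause 2 is struck. Clause 7 merely fixes the civil penalty for violating Clause 2; with Clause 2 gone it has nothing to operate on and falls away. Clause 8 makes Clause 2 an essential term, and Clause 2 is the provision held invalid; under Clause 8, the entire ordinance is therefore void. No provision of the ordinance survives. Clause 9 is among the inoperative provisions, so the answer is no.

No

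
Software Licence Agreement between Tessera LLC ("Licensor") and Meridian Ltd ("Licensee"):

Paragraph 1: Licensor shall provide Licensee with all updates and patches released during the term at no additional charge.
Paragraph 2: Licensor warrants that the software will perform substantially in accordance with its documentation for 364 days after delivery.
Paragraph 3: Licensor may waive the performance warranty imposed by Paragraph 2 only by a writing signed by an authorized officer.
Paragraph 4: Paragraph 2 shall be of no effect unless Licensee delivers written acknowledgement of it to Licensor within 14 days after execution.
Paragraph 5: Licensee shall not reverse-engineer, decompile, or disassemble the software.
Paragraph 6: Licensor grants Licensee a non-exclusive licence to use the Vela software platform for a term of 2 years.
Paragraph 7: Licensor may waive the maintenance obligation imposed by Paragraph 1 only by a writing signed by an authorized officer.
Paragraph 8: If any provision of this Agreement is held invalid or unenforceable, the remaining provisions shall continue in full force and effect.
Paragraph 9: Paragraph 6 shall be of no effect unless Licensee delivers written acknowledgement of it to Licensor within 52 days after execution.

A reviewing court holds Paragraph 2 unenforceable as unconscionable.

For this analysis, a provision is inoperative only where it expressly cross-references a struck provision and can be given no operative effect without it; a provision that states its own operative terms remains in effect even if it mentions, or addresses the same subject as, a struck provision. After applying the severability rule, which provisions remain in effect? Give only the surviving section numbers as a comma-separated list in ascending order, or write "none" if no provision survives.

Paragraph 2 is struck. Paragraph 3 operates only by reference to Paragraph 2, so it falls with Paragraph 2. Paragraph 4 has no operative effect of its own apart from Paragraph 2 and is therefore inoperative. Under the severability clause in Paragraph 8, the remaining provisions continue in force. The provisions still in force are Paragraph 1, Paragraph 5, Paragraph 6, Paragraph 7, Paragraph 8, and Paragraph 9.

1, 5, 6, 7, 8, 9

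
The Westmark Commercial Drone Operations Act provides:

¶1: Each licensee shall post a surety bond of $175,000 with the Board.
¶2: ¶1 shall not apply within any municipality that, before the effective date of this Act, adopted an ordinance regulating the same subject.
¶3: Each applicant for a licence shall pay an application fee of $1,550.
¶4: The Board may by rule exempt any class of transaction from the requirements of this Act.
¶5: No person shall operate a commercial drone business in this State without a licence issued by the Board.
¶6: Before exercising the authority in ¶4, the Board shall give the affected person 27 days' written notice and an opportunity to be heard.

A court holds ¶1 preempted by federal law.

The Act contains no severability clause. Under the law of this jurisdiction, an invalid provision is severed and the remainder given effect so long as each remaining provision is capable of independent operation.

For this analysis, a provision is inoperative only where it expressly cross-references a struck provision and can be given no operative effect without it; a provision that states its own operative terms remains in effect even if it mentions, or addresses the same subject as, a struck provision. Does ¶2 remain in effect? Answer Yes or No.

No

¶1 is struck. ¶2 has no operative effect of its own apart from ¶1 and is therefore inoperative. With no severability clause, the stated default rule severs what cannot stand and enforces each remaining provision that can operate on its own. That leaves ¶3, ¶4, ¶5, and ¶6 in effect. ¶2 is among the inoperative provisions, so the answer is no.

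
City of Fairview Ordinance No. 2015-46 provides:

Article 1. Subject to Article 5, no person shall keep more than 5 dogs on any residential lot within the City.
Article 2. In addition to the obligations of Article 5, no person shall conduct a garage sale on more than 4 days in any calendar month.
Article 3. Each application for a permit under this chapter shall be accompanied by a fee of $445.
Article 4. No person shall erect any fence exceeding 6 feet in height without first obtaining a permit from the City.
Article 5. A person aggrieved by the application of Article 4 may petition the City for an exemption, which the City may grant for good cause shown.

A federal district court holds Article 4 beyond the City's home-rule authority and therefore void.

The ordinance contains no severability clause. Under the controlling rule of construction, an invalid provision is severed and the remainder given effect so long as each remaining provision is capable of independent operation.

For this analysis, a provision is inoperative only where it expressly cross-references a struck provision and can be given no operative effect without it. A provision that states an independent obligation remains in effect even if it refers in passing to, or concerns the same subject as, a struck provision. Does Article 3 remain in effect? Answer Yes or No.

Article 4 is struck. The only function of Article 5 is the exemption procedure for Article 4, so it cannot stand once Article 4 is removed. Although Article 2 refers to Article 5, its operative terms do not depend on Article 5, so it remains in effect. Although Article 1 refers to Article 5, its operative terms do not depend on Article 5, so it remains in effect. Under the stated default rule, only provisions that cannot operate independently fall away; the rest are enforced. Article 1, Article 2, and Article 3 remain in effect. Article 3 is among the surviving provisions, so the answer is yes.

Yes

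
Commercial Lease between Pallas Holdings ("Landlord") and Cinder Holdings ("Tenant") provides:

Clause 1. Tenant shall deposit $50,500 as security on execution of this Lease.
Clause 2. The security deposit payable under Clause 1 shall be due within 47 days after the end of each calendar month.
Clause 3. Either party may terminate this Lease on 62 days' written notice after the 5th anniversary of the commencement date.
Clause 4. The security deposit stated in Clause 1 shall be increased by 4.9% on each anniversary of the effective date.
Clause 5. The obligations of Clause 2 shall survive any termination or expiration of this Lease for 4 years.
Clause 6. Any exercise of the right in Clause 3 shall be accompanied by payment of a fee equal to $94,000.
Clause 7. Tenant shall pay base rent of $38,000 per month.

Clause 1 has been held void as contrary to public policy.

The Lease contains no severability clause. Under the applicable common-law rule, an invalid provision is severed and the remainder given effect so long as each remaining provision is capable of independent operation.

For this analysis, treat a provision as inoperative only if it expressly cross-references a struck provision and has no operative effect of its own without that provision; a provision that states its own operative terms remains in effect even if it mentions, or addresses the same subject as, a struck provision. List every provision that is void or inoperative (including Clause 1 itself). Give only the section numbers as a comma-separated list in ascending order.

Clause 1 is struck. Clause 2 operates only by reference to Clause 1, so it falls with Clause 1. Clause 4 has no operative effect of its own apart from Clause 1 and is therefore inoperative. The only function of Clause 5 is the survival period for Clause 2, so it cannot stand once Clause 2 is removed. Under the stated default rule, only provisions that cannot operate independently fall away; the rest are enforced. That leaves Clause 3, Clause 6, and Clause 7 in effect.

1, 2, 4, 5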